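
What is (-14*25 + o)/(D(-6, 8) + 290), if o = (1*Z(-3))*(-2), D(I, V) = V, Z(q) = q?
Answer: -172/149 ≈ -1.1544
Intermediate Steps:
o = 6 (o = (1*(-3))*(-2) = -3*(-2) = 6)
(-14*25 + o)/(D(-6, 8) + 290) = (-14*25 + 6)/(8 + 290) = (-350 + 6)/298 = -344*1/298 = -172/149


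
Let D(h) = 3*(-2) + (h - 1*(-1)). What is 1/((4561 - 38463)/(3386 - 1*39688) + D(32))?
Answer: 18151/507028 ≈ 0.035799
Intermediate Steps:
D(h) = -5 + h (D(h) = -6 + (h + 1) = -6 + (1 + h) = -5 + h)
1/((4561 - 38463)/(3386 - 1*39688) + D(32)) = 1/((4561 - 38463)/(3386 - 1*39688) + (-5 + 32)) = 1/(-33902/(3386 - 39688) + 27) = 1/(-33902/(-36302) + 27) = 1/(-33902*(-1/36302) + 27) = 1/(16951/18151 + 27) = 1/(507028/18151) = 18151/507028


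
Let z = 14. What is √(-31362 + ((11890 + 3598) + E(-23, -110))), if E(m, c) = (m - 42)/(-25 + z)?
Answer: I*√1920039/11 ≈ 125.97*I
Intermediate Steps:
E(m, c) = 42/11 - m/11 (E(m, c) = (m - 42)/(-25 + 14) = (-42 + m)/(-11) = (-42 + m)*(-1/11) = 42/11 - m/11)
√(-31362 + ((11890 + 3598) + E(-23, -110))) = √(-31362 + ((11890 + 3598) + (42/11 - 1/11*(-23)))) = √(-31362 + (15488 + (42/11 + 23/11))) = √(-31362 + (15488 + 65/11)) = √(-31362 + 170433/11) = √(-174549/11) = I*√1920039/11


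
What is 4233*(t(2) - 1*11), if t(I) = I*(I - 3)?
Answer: -55029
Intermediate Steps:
t(I) = I*(-3 + I)
4233*(t(2) - 1*11) = 4233*(2*(-3 + 2) - 1*11) = 4233*(2*(-1) - 11) = 4233*(-2 - 11) = 4233*(-13) = -55029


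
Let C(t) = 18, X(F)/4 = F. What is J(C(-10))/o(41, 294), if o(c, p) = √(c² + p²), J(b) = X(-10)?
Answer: -40*√88117/88117 ≈ -0.13475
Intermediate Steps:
X(F) = 4*F
J(b) = -40 (J(b) = 4*(-10) = -40)
J(C(-10))/o(41, 294) = -40/√(41² + 294²) = -40/√(1681 + 86436) = -40*√88117/88117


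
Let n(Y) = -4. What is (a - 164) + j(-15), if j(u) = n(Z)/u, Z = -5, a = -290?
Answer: -6806/15 ≈ -453.73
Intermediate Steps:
j(u) = -4/u
(a - 164) + j(-15) = (-290 - 164) - 4/(-15) = -454 - 4*(-1/15) = -454 + 4/15 = -6806/15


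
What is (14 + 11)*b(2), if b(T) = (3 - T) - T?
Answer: -25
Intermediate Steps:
b(T) = 3 - 2*T
(14 + 11)*b(2) = (14 + 11)*(3 - 2*2) = 25*(3 - 4) = 25*(-1) = -25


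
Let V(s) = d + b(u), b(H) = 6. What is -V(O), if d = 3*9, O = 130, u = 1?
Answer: -33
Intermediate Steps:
d = 27
V(s) = 33 (V(s) = 27 + 6 = 33)
-V(O) = -1*33 = -33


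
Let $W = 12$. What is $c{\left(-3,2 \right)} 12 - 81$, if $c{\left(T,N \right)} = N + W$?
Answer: $87$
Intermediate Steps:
$c{\left(T,N \right)} = 12 + N$ ($c{\left(T,N \right)} = N + 12 = 12 + N$)
$c{\left(-3,2 \right)} 12 - 81 = \left(12 + 2\right) 12 - 81 = 14 \cdot 12 - 81 = 168 - 81 = 87$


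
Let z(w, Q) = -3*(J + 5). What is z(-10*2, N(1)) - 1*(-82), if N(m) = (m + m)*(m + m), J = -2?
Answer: 73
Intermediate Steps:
N(m) = 4*m² (N(m) = (2*m)*(2*m) = 4*m²)
z(w, Q) = -9 (z(w, Q) = -3*(-2 + 5) = -3*3 = -9)
z(-10*2, N(1)) - 1*(-82) = -9 - 1*(-82) = -9 + 82 = 73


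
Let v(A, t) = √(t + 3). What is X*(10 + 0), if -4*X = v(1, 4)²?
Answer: -35/2 ≈ -17.500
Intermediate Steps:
v(A, t) = √(3 + t)
X = -7/4 (X = -(√(3 + 4))²/4 = -(√7)²/4 = -¼*7 = -7/4 ≈ -1.7500)
X*(10 + 0) = -7*(10 + 0)/4 = -7/4*10 = -35/2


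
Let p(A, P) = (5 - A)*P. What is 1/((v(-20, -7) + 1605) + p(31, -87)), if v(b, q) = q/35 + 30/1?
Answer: 5/19484 ≈ 0.00025662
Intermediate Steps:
v(b, q) = 30 + q/35 (v(b, q) = q*(1/35) + 30*1 = q/35 + 30 = 30 + q/35)
p(A, P) = P*(5 - A)
1/((v(-20, -7) + 1605) + p(31, -87)) = 1/(((30 + (1/35)*(-7)) + 1605) - 87*(5 - 1*31)) = 1/(((30 - 1/5) + 1605) - 87*(5 - 31)) = 1/((149/5 + 1605) - 87*(-26)) = 1/(8174/5 + 2262) = 1/(19484/5) = 5/19484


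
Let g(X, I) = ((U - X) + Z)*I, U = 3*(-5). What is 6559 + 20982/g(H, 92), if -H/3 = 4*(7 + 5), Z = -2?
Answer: 38328169/5842 ≈ 6560.8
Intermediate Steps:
U = -15
H = -144 (H = -12*(7 + 5) = -12*12 = -3*48 = -144)
g(X, I) = I*(-17 - X) (g(X, I) = ((-15 - X) - 2)*I = (-17 - X)*I = I*(-17 - X))
6559 + 20982/g(H, 92) = 6559 + 20982/((-1*92*(17 - 144))) = 6559 + 20982/((-1*92*(-127))) = 6559 + 20982/11684 = 6559 + 20982*(1/11684) = 6559 + 10491/5842 = 38328169/5842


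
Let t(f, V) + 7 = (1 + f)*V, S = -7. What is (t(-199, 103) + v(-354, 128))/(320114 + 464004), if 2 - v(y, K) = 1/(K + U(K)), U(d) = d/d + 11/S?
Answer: -18195915/699433256 ≈ -0.026015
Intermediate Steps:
U(d) = -4/7 (U(d) = d/d + 11/(-7) = 1 + 11*(-⅐) = 1 - 11/7 = -4/7)
v(y, K) = 2 - 1/(-4/7 + K) (v(y, K) = 2 - 1/(K - 4/7) = 2 - 1/(-4/7 + K))
t(f, V) = -7 + V*(1 + f) (t(f, V) = -7 + (1 + f)*V = -7 + V*(1 + f))
(t(-199, 103) + v(-354, 128))/(320114 + 464004) = ((-7 + 103 + 103*(-199)) + (-15 + 14*128)/(-4 + 7*128))/(320114 + 464004) = ((-7 + 103 - 20497) + (-15 + 1792)/(-4 + 896))/784118 = (-20401 + 1777/892)*(1/784118) = -18195915/892*1/784118 = -18195915/699433256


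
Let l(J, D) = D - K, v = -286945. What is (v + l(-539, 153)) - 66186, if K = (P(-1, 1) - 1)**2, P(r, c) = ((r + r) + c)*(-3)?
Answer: -352982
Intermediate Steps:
P(r, c) = -6*r - 3*c (P(r, c) = (2*r + c)*(-3) = (c + 2*r)*(-3) = -6*r - 3*c)
K = 4 (K = ((-6*(-1) - 3*1) - 1)**2 = ((6 - 3) - 1)**2 = (3 - 1)**2 = 2**2 = 4)
l(J, D) = -4 + D (l(J, D) = D - 1*4 = D - 4 = -4 + D)
(v + l(-539, 153)) - 66186 = (-286945 + (-4 + 153)) - 66186 = (-286945 + 149) - 66186 = -286796 - 66186 = -352982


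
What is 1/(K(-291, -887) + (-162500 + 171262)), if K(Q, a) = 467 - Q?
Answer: 1/9520 ≈ 0.00010504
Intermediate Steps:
1/(K(-291, -887) + (-162500 + 171262)) = 1/((467 - 1*(-291)) + (-162500 + 171262)) = 1/((467 + 291) + 8762) = 1/(758 + 8762) = 1/9520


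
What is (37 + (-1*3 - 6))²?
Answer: 784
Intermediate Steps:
(37 + (-1*3 - 6))² = (37 + (-3 - 6))² = (37 - 9)² = 28² = 784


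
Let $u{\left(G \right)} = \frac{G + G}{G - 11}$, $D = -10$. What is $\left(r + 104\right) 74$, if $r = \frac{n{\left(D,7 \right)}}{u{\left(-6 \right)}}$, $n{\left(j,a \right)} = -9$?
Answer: $\frac{13505}{2} \approx 6752.5$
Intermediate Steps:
$u{\left(G \right)} = \frac{2 G}{-11 + G}$
$r = - \frac{51}{4}$ ($r = - \frac{9}{2 \left(-6\right) \frac{1}{-11 - 6}} = - \frac{9}{2 \left(-6\right) \frac{1}{-17}} = - \frac{9}{2 \left(-6\right) \left(- \frac{1}{17}\right)} = - \frac{9}{\frac{12}{17}} = \left(-9\right) \frac{17}{12} = - \frac{51}{4} \approx -12.75$)
$\left(r + 104\right) 74 = \left(- \frac{51}{4} + 104\right) 74 = \frac{365}{4} \cdot 74 = \frac{13505}{2}$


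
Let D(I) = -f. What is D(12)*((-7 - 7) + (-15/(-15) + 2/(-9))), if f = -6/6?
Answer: -119/9 ≈ -13.222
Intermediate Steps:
f = -1 (f = -6*⅙ = -1)
D(I) = 1 (D(I) = -1*(-1) = 1)
D(12)*((-7 - 7) + (-15/(-15) + 2/(-9))) = 1*((-7 - 7) + (-15/(-15) + 2/(-9))) = 1*(-14 + (-15*(-1/15) + 2*(-⅑))) = 1*(-14 + (1 - 2/9)) = 1*(-14 + 7/9) = 1*(-119/9) = -119/9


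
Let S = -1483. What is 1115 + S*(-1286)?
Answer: 1908253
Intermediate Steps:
1115 + S*(-1286) = 1115 - 1483*(-1286) = 1115 + 1907138 = 1908253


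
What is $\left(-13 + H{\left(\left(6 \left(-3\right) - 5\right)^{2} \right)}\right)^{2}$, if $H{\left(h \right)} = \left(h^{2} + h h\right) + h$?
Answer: $313821799204$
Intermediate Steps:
$H{\left(h \right)} = h + 2 h^{2}$ ($H{\left(h \right)} = \left(h^{2} + h^{2}\right) + h = 2 h^{2} + h = h + 2 h^{2}$)
$\left(-13 + H{\left(\left(6 \left(-3\right) - 5\right)^{2} \right)}\right)^{2} = \left(-13 + \left(6 \left(-3\right) - 5\right)^{2} \left(1 + 2 \left(6 \left(-3\right) - 5\right)^{2}\right)\right)^{2} = \left(-13 + \left(-18 - 5\right)^{2} \left(1 + 2 \left(-18 - 5\right)^{2}\right)\right)^{2} = \left(-13 + \left(-23\right)^{2} \left(1 + 2 \left(-23\right)^{2}\right)\right)^{2} = \left(-13 + 529 \left(1 + 2 \cdot 529\right)\right)^{2} = \left(-13 + 529 \left(1 + 1058\right)\right)^{2} = \left(-13 + 529 \cdot 1059\right)^{2} = \left(-13 + 560211\right)^{2} = 560198^{2} = 313821799204$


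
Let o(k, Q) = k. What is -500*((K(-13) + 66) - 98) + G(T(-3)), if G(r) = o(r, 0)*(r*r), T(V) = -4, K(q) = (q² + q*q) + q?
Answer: -146564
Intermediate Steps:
K(q) = q + 2*q² (K(q) = (q² + q²) + q = 2*q² + q = q + 2*q²)
G(r) = r³ (G(r) = r*(r*r) = r*r² = r³)
-500*((K(-13) + 66) - 98) + G(T(-3)) = -500*((-13*(1 + 2*(-13)) + 66) - 98) + (-4)³ = -500*((-13*(1 - 26) + 66) - 98) - 64 = -500*((-13*(-25) + 66) - 98) - 64 = -500*((325 + 66) - 98) - 64 = -500*(391 - 98) - 64 = -500*293 - 64 = -146500 - 64 = -146564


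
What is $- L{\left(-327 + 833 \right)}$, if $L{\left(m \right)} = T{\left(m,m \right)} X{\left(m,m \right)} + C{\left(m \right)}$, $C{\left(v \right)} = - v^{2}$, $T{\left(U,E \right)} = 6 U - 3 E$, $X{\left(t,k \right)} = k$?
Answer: $-512072$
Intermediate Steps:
$T{\left(U,E \right)} = - 3 E + 6 U$
$L{\left(m \right)} = 2 m^{2}$ ($L{\left(m \right)} = \left(- 3 m + 6 m\right) m - m^{2} = 3 m m - m^{2} = 3 m^{2} - m^{2} = 2 m^{2}$)
$- L{\left(-327 + 833 \right)} = - 2 \left(-327 + 833\right)^{2} = - 2 \cdot 506^{2} = - 2 \cdot 256036 = \left(-1\right) 512072 = -512072$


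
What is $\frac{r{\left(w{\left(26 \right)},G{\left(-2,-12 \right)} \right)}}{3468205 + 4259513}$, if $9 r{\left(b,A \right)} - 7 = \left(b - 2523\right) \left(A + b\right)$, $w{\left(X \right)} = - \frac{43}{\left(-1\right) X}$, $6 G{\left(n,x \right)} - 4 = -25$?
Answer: $\frac{787843}{11753859078} \approx 6.7028 \cdot 10^{-5}$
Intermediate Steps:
$G{\left(n,x \right)} = - \frac{7}{2}$ ($G{\left(n,x \right)} = \frac{2}{3} + \frac{1}{6} \left(-25\right) = \frac{2}{3} - \frac{25}{6} = - \frac{7}{2}$)
$w{\left(X \right)} = \frac{43}{X}$ ($w{\left(X \right)} = - 43 \left(- \frac{1}{X}\right) = \frac{43}{X}$)
$r{\left(b,A \right)} = \frac{7}{9} + \frac{\left(-2523 + b\right) \left(A + b\right)}{9}$ ($r{\left(b,A \right)} = \frac{7}{9} + \frac{\left(b - 2523\right) \left(A + b\right)}{9} = \frac{7}{9} + \frac{\left(-2523 + b\right) \left(A + b\right)}{9}$)
$\frac{r{\left(w{\left(26 \right)},G{\left(-2,-12 \right)} \right)}}{3468205 + 4259513} = \frac{\frac{7}{9} - - \frac{5887}{6} - \frac{841 \cdot \frac{43}{26}}{3} + \frac{\left(\frac{43}{26}\right)^{2}}{9} + \frac{1}{9} \left(- \frac{7}{2}\right) \frac{43}{26}}{3468205 + 4259513} = \frac{\frac{7}{9} + \frac{5887}{6} - \frac{841 \cdot 43 \cdot \frac{1}{26}}{3} + \frac{\left(43 \cdot \frac{1}{26}\right)^{2}}{9} + \frac{1}{9} \left(- \frac{7}{2}\right) 43 \cdot \frac{1}{26}}{7727718} = \left(\frac{7}{9} + \frac{5887}{6} - \frac{36163}{78} + \frac{\left(\frac{43}{26}\right)^{2}}{9} + \frac{1}{9} \left(- \frac{7}{2}\right) \frac{43}{26}\right) \frac{1}{7727718} = \left(\frac{7}{9} + \frac{5887}{6} - \frac{36163}{78} + \frac{1}{9} \cdot \frac{1849}{676} - \frac{301}{468}\right) \frac{1}{7727718} = \left(\frac{7}{9} + \frac{5887}{6} - \frac{36163}{78} + \frac{1849}{6084} - \frac{301}{468}\right) \frac{1}{7727718} = \frac{787843}{1521} \cdot \frac{1}{7727718} = \frac{787843}{11753859078}$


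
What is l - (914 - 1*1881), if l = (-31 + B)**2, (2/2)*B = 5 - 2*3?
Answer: 1991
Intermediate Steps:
B = -1 (B = 5 - 2*3 = 5 - 6 = -1)
l = 1024 (l = (-31 - 1)**2 = (-32)**2 = 1024)
l - (914 - 1*1881) = 1024 - (914 - 1*1881) = 1024 - (914 - 1881) = 1024 - 1*(-967) = 1024 + 967 = 1991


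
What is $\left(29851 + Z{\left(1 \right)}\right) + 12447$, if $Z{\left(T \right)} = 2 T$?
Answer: $42300$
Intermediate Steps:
$\left(29851 + Z{\left(1 \right)}\right) + 12447 = \left(29851 + 2 \cdot 1\right) + 12447 = \left(29851 + 2\right) + 12447 = 29853 + 12447 = 42300$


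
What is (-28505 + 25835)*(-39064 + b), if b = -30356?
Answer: 185351400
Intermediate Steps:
(-28505 + 25835)*(-39064 + b) = (-28505 + 25835)*(-39064 - 30356) = -2670*(-69420) = 185351400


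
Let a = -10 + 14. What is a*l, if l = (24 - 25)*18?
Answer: -72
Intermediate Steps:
l = -18 (l = -1*18 = -18)
a = 4
a*l = 4*(-18) = -72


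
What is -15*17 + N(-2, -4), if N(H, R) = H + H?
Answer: -259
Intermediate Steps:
N(H, R) = 2*H
-15*17 + N(-2, -4) = -15*17 + 2*(-2) = -255 - 4 = -259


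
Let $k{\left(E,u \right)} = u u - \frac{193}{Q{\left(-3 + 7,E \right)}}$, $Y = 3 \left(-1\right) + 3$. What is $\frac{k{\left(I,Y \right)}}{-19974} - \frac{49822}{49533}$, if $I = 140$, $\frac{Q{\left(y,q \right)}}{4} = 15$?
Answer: $- \frac{19899705937}{19787442840} \approx -1.0057$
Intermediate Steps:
$Y = 0$ ($Y = -3 + 3 = 0$)
$Q{\left(y,q \right)} = 60$ ($Q{\left(y,q \right)} = 4 \cdot 15 = 60$)
$k{\left(E,u \right)} = - \frac{193}{60} + u^{2}$ ($k{\left(E,u \right)} = u u - \frac{193}{60} = u^{2} - \frac{193}{60} = - \frac{193}{60} + u^{2}$)
$\frac{k{\left(I,Y \right)}}{-19974} - \frac{49822}{49533} = \frac{- \frac{193}{60} + 0^{2}}{-19974} - \frac{49822}{49533} = \left(- \frac{193}{60} + 0\right) \left(- \frac{1}{19974}\right) - \frac{49822}{49533} = \left(- \frac{193}{60}\right) \left(- \frac{1}{19974}\right) - \frac{49822}{49533} = \frac{193}{1198440} - \frac{49822}{49533} = - \frac{19899705937}{19787442840}$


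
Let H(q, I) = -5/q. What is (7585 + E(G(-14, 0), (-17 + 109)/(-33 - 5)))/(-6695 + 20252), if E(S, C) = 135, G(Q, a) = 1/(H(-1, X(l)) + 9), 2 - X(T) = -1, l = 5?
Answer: 7720/13557 ≈ 0.56945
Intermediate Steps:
X(T) = 3 (X(T) = 2 - 1*(-1) = 2 + 1 = 3)
G(Q, a) = 1/14 (G(Q, a) = 1/(-5/(-1) + 9) = 1/(-5*(-1) + 9) = 1/(5 + 9) = 1/14)
(7585 + E(G(-14, 0), (-17 + 109)/(-33 - 5)))/(-6695 + 20252) = (7585 + 135)/(-6695 + 20252) = 7720/13557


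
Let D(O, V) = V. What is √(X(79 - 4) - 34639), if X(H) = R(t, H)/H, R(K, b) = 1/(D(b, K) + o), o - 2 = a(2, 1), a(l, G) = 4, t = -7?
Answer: I*√7793778/15 ≈ 186.12*I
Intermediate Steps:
o = 6 (o = 2 + 4 = 6)
R(K, b) = 1/(6 + K) (R(K, b) = 1/(K + 6) = 1/(6 + K))
X(H) = -1/H (X(H) = 1/((6 - 7)*H) = 1/((-1)*H) = -1/H)
√(X(79 - 4) - 34639) = √(-1/(79 - 4) - 34639) = √(-1/75 - 34639) = √(-2597926/75) = I*√7793778/15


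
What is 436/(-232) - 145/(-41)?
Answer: 3941/2378 ≈ 1.6573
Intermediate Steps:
436/(-232) - 145/(-41) = 436*(-1/232) - 145*(-1/41) = -109/58 + 145/41 = 3941/2378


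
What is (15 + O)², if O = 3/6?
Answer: 961/4 ≈ 240.25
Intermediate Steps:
O = ½ (O = 3*(⅙) = ½ ≈ 0.50000)
(15 + O)² = (15 + ½)² = (31/2)² = 961/4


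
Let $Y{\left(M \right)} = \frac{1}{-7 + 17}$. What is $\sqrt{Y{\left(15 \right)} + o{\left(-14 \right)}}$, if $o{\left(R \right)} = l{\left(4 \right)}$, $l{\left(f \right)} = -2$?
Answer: $\frac{i \sqrt{190}}{10} \approx 1.3784 i$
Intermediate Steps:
$Y{\left(M \right)} = \frac{1}{10}$
$o{\left(R \right)} = -2$
$\sqrt{Y{\left(15 \right)} + o{\left(-14 \right)}} = \sqrt{\frac{1}{10} - 2} = \sqrt{- \frac{19}{10}} = \frac{i \sqrt{190}}{10}$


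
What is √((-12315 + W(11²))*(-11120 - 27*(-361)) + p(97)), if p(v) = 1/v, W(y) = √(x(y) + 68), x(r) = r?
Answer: √(159092029552 - 38755671*√21)/97 ≈ 4109.7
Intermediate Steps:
W(y) = √(68 + y) (W(y) = √(y + 68) = √(68 + y))
√((-12315 + W(11²))*(-11120 - 27*(-361)) + p(97)) = √((-12315 + √(68 + 11²))*(-11120 - 27*(-361)) + 1/97) = √((-12315 + √(68 + 121))*(-11120 + 9747) + 1/97) = √((-12315 + √189)*(-1373) + 1/97) = √((-12315 + 3*√21)*(-1373) + 1/97) = √((16908495 - 4119*√21) + 1/97) = √(1640124016/97 - 4119*√21)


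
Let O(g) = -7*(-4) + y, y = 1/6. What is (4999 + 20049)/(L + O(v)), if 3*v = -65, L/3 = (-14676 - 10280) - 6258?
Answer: -150288/561683 ≈ -0.26757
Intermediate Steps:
y = ⅙ ≈ 0.16667
L = -93642 (L = 3*((-14676 - 10280) - 6258) = 3*(-24956 - 6258) = 3*(-31214) = -93642)
v = -65/3 (v = (⅓)*(-65) = -65/3 ≈ -21.667)
O(g) = 169/6 (O(g) = -7*(-4) + ⅙ = 28 + ⅙ = 169/6)
(4999 + 20049)/(L + O(v)) = (4999 + 20049)/(-93642 + 169/6) = 25048/(-561683/6) = 25048*(-6/561683) = -150288/561683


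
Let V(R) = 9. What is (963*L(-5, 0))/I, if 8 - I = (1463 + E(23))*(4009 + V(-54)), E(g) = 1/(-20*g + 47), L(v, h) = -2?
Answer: 56817/173410330 ≈ 0.00032764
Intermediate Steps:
E(g) = 1/(47 - 20*g)
I = -346820660/59 (I = 8 - (1463 - 1/(-47 + 20*23))*(4009 + 9) = 8 - (1463 - 1/(-47 + 460))*4018 = 8 - (1463 - 1/413)*4018 = 8 - 604218*4018/413 = 8 - 1*346821132/59 = 8 - 346821132/59 = -346820660/59 ≈ -5.8783e+6)
(963*L(-5, 0))/I = (963*(-2))/(-346820660/59) = -1926*(-59/346820660) = 56817/173410330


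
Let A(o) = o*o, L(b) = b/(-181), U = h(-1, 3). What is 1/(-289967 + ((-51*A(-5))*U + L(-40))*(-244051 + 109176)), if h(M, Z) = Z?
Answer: 181/93319455348 ≈ 1.9396e-9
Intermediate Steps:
U = 3
L(b) = -b/181 (L(b) = b*(-1/181) = -b/181)
A(o) = o²
1/(-289967 + ((-51*A(-5))*U + L(-40))*(-244051 + 109176)) = 1/(-289967 + (-51*(-5)²*3 - 1/181*(-40))*(-244051 + 109176)) = 1/(-289967 + (-51*25*3 + 40/181)*(-134875)) = 1/(-289967 + (-1275*3 + 40/181)*(-134875)) = 1/(-289967 + (-3825 + 40/181)*(-134875)) = 1/(-289967 - 692285/181*(-134875)) = 1/(-289967 + 93371939375/181) = 1/(93319455348/181) = 181/93319455348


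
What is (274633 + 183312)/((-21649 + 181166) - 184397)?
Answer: -91589/4976 ≈ -18.406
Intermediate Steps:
(274633 + 183312)/((-21649 + 181166) - 184397) = 457945/(159517 - 184397) = 457945/(-24880) = 457945*(-1/24880) = -91589/4976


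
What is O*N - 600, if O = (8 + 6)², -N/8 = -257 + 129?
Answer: 200104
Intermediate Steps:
N = 1024 (N = -8*(-257 + 129) = -8*(-128) = 1024)
O = 196 (O = 14² = 196)
O*N - 600 = 196*1024 - 600 = 200704 - 600 = 200104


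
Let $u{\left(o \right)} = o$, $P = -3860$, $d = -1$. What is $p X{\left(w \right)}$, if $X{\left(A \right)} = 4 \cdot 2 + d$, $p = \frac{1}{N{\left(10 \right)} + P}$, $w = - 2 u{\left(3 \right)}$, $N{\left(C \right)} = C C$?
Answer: $- \frac{7}{3760} \approx -0.0018617$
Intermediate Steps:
$N{\left(C \right)} = C^{2}$
$w = -6$ ($w = \left(-2\right) 3 = -6$)
$p = - \frac{1}{3760}$ ($p = \frac{1}{10^{2} - 3860} = \frac{1}{100 - 3860} = \frac{1}{-3760} = - \frac{1}{3760} \approx -0.00026596$)
$X{\left(A \right)} = 7$ ($X{\left(A \right)} = 4 \cdot 2 - 1 = 8 - 1 = 7$)
$p X{\left(w \right)} = \left(- \frac{1}{3760}\right) 7 = - \frac{7}{3760}$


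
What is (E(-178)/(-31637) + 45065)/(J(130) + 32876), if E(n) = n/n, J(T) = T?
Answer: 237620234/174035137 ≈ 1.3654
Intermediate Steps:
E(n) = 1
(E(-178)/(-31637) + 45065)/(J(130) + 32876) = (1/(-31637) + 45065)/(130 + 32876) = (1*(-1/31637) + 45065)/33006 = (-1/31637 + 45065)*(1/33006) = (1425721404/31637)*(1/33006) = 237620234/174035137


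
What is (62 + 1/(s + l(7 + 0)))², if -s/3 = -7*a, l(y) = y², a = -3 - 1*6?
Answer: 75325041/19600 ≈ 3843.1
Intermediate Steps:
a = -9 (a = -3 - 6 = -9)
s = -189 (s = -(-21)*(-9) = -3*63 = -189)
(62 + 1/(s + l(7 + 0)))² = (62 + 1/(-189 + (7 + 0)²))² = (62 + 1/(-189 + 7²))² = (62 + 1/(-189 + 49))² = (62 + 1/(-140))² = (62 - 1/140)² = (8679/140)² = 75325041/19600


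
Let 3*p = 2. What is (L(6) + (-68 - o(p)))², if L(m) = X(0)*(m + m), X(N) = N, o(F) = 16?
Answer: 7056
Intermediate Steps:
p = ⅔ (p = (⅓)*2 = ⅔ ≈ 0.66667)
L(m) = 0 (L(m) = 0*(m + m) = 0*(2*m) = 0)
(L(6) + (-68 - o(p)))² = (0 + (-68 - 1*16))² = (0 + (-68 - 16))² = (0 - 84)² = (-84)² = 7056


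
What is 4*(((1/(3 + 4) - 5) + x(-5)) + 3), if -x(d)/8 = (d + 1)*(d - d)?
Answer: -52/7 ≈ -7.4286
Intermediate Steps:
x(d) = 0 (x(d) = -8*(d + 1)*(d - d) = -8*(1 + d)*0 = -8*0 = 0)
4*(((1/(3 + 4) - 5) + x(-5)) + 3) = 4*(((1/(3 + 4) - 5) + 0) + 3) = 4*(((1/7 - 5) + 0) + 3) = 4*(((⅐ - 5) + 0) + 3) = 4*((-34/7 + 0) + 3) = 4*(-34/7 + 3) = 4*(-13/7) = -52/7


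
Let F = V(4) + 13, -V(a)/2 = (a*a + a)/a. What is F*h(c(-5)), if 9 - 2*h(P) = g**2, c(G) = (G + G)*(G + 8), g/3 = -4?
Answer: -405/2 ≈ -202.50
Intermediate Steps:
g = -12 (g = 3*(-4) = -12)
V(a) = -2*(a + a**2)/a (V(a) = -2*(a*a + a)/a = -2*(a**2 + a)/a = -2*(a + a**2)/a)
c(G) = 2*G*(8 + G) (c(G) = (2*G)*(8 + G) = 2*G*(8 + G))
F = 3 (F = (-2 - 2*4) + 13 = (-2 - 8) + 13 = -10 + 13 = 3)
h(P) = -135/2 (h(P) = 9/2 - 1/2*(-12)**2 = 9/2 - 1/2*144 = 9/2 - 72 = -135/2)
F*h(c(-5)) = 3*(-135/2) = -405/2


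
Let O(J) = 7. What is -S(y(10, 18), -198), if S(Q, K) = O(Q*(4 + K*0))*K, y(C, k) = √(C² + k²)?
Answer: 1386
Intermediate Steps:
S(Q, K) = 7*K
-S(y(10, 18), -198) = -7*(-198) = -1*(-1386) = 1386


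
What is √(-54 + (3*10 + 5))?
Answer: I*√19 ≈ 4.3589*I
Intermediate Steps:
√(-54 + (3*10 + 5)) = √(-54 + (30 + 5)) = √(-54 + 35) = √(-19) = I*√19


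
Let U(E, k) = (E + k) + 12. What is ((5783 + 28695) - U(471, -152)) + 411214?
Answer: 445361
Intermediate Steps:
U(E, k) = 12 + E + k
((5783 + 28695) - U(471, -152)) + 411214 = ((5783 + 28695) - (12 + 471 - 152)) + 411214 = (34478 - 1*331) + 411214 = (34478 - 331) + 411214 = 34147 + 411214 = 445361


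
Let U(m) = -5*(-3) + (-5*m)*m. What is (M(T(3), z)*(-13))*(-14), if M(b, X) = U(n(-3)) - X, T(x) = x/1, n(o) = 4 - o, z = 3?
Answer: -42406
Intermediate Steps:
U(m) = 15 - 5*m**2
T(x) = x (T(x) = x*1 = x)
M(b, X) = -230 - X (M(b, X) = (15 - 5*(4 - 1*(-3))**2) - X = (15 - 5*(4 + 3)**2) - X = (15 - 5*7**2) - X = (15 - 5*49) - X = (15 - 245) - X = -230 - X)
(M(T(3), z)*(-13))*(-14) = ((-230 - 1*3)*(-13))*(-14) = ((-230 - 3)*(-13))*(-14) = -233*(-13)*(-14) = 3029*(-14) = -42406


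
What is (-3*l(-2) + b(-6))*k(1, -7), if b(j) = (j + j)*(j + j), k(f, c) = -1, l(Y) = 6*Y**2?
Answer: -72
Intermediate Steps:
b(j) = 4*j**2 (b(j) = (2*j)*(2*j) = 4*j**2)
(-3*l(-2) + b(-6))*k(1, -7) = (-18*(-2)**2 + 4*(-6)**2)*(-1) = (-18*4 + 4*36)*(-1) = (-3*24 + 144)*(-1) = (-72 + 144)*(-1) = 72*(-1) = -72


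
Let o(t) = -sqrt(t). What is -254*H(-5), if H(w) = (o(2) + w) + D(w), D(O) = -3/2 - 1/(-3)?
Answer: 4699/3 + 254*sqrt(2) ≈ 1925.5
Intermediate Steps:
D(O) = -7/6 (D(O) = -3*1/2 - 1*(-1/3) = -3/2 + 1/3 = -7/6)
H(w) = -7/6 + w - sqrt(2) (H(w) = (-sqrt(2) + w) - 7/6 = (w - sqrt(2)) - 7/6 = -7/6 + w - sqrt(2))
-254*H(-5) = -254*(-7/6 - 5 - sqrt(2)) = -254*(-37/6 - sqrt(2)) = 4699/3 + 254*sqrt(2)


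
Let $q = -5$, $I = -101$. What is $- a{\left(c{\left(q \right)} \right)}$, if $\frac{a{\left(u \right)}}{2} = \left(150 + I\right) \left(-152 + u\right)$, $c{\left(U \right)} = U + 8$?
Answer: $14602$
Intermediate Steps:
$c{\left(U \right)} = 8 + U$
$a{\left(u \right)} = -14896 + 98 u$ ($a{\left(u \right)} = 2 \left(150 - 101\right) \left(-152 + u\right) = 2 \cdot 49 \left(-152 + u\right) = 2 \left(-7448 + 49 u\right) = -14896 + 98 u$)
$- a{\left(c{\left(q \right)} \right)} = - (-14896 + 98 \left(8 - 5\right)) = - (-14896 + 98 \cdot 3) = - (-14896 + 294) = \left(-1\right) \left(-14602\right) = 14602$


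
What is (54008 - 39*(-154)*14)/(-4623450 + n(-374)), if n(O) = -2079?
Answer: -1748/58551 ≈ -0.029854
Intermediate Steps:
(54008 - 39*(-154)*14)/(-4623450 + n(-374)) = (54008 - 39*(-154)*14)/(-4623450 - 2079) = (54008 + 6006*14)/(-4625529) = (54008 + 84084)*(-1/4625529) = 138092*(-1/4625529) = -1748/58551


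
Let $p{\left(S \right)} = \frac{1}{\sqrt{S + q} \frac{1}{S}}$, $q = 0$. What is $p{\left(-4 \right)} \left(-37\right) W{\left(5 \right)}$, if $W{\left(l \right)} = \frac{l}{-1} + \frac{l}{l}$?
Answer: $296 i \approx 296.0 i$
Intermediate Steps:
$W{\left(l \right)} = 1 - l$ ($W{\left(l \right)} = l \left(-1\right) + 1 = - l + 1 = 1 - l$)
$p{\left(S \right)} = \sqrt{S}$ ($p{\left(S \right)} = \frac{1}{\sqrt{S + 0} \frac{1}{S}} = \frac{1}{\sqrt{S} \frac{1}{S}} = \frac{1}{\frac{1}{\sqrt{S}}} = \sqrt{S}$)
$p{\left(-4 \right)} \left(-37\right) W{\left(5 \right)} = \sqrt{-4} \left(-37\right) \left(1 - 5\right) = 2 i \left(-37\right) \left(1 - 5\right) = - 74 i \left(-4\right) = 296 i$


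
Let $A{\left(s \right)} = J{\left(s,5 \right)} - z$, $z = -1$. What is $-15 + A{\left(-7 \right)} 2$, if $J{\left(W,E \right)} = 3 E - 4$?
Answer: $9$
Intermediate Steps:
$J{\left(W,E \right)} = -4 + 3 E$
$A{\left(s \right)} = 12$ ($A{\left(s \right)} = \left(-4 + 3 \cdot 5\right) - -1 = \left(-4 + 15\right) + 1 = 11 + 1 = 12$)
$-15 + A{\left(-7 \right)} 2 = -15 + 12 \cdot 2 = -15 + 24 = 9$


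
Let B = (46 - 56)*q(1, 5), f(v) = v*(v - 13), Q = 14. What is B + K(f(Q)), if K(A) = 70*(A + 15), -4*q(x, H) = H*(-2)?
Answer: 2005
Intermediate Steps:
q(x, H) = H/2 (q(x, H) = -H*(-2)/4 = -(-1)*H/2 = H/2)
f(v) = v*(-13 + v)
K(A) = 1050 + 70*A (K(A) = 70*(15 + A) = 1050 + 70*A)
B = -25 (B = (46 - 56)*((½)*5) = -10*5/2 = -25)
B + K(f(Q)) = -25 + (1050 + 70*(14*(-13 + 14))) = -25 + (1050 + 70*(14*1)) = -25 + (1050 + 70*14) = -25 + (1050 + 980) = -25 + 2030 = 2005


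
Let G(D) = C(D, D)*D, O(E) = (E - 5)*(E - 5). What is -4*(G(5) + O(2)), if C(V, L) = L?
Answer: -136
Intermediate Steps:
O(E) = (-5 + E)² (O(E) = (-5 + E)*(-5 + E) = (-5 + E)²)
G(D) = D² (G(D) = D*D = D²)
-4*(G(5) + O(2)) = -4*(5² + (-5 + 2)²) = -4*(25 + (-3)²) = -4*(25 + 9) = -4*34 = -136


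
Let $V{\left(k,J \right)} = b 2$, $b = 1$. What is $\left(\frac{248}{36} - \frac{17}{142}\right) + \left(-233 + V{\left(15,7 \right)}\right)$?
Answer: $- \frac{286567}{1278} \approx -224.23$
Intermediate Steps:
$V{\left(k,J \right)} = 2$ ($V{\left(k,J \right)} = 1 \cdot 2 = 2$)
$\left(\frac{248}{36} - \frac{17}{142}\right) + \left(-233 + V{\left(15,7 \right)}\right) = \left(\frac{248}{36} - \frac{17}{142}\right) + \left(-233 + 2\right) = \left(248 \cdot \frac{1}{36} - \frac{17}{142}\right) - 231 = \left(\frac{62}{9} - \frac{17}{142}\right) - 231 = \frac{8651}{1278} - 231 = - \frac{286567}{1278}$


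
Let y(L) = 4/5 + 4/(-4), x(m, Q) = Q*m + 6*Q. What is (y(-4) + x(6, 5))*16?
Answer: 4784/5 ≈ 956.80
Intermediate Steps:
x(m, Q) = 6*Q + Q*m
y(L) = -⅕ (y(L) = 4*(⅕) + 4*(-¼) = ⅘ - 1 = -⅕)
(y(-4) + x(6, 5))*16 = (-⅕ + 5*(6 + 6))*16 = (-⅕ + 5*12)*16 = (-⅕ + 60)*16 = (299/5)*16 = 4784/5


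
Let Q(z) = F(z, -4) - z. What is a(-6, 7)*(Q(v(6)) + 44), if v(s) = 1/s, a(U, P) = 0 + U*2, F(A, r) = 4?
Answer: -574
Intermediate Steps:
a(U, P) = 2*U (a(U, P) = 0 + 2*U = 2*U)
Q(z) = 4 - z
a(-6, 7)*(Q(v(6)) + 44) = (2*(-6))*((4 - 1/6) + 44) = -12*((4 - 1*⅙) + 44) = -12*((4 - ⅙) + 44) = -12*(23/6 + 44) = -12*287/6 = -574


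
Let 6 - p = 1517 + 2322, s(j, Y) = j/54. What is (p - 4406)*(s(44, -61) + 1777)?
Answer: -395480239/27 ≈ -1.4647e+7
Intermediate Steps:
s(j, Y) = j/54 (s(j, Y) = j*(1/54) = j/54)
p = -3833 (p = 6 - (1517 + 2322) = 6 - 1*3839 = 6 - 3839 = -3833)
(p - 4406)*(s(44, -61) + 1777) = (-3833 - 4406)*((1/54)*44 + 1777) = -8239*(22/27 + 1777) = -8239*48001/27 = -395480239/27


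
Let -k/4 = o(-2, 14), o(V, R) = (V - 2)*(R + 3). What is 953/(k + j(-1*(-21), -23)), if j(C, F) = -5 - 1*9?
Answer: 953/258 ≈ 3.6938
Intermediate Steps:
o(V, R) = (-2 + V)*(3 + R)
k = 272 (k = -4*(-6 - 2*14 + 3*(-2) + 14*(-2)) = -4*(-6 - 28 - 6 - 28) = -4*(-68) = 272)
j(C, F) = -14 (j(C, F) = -5 - 9 = -14)
953/(k + j(-1*(-21), -23)) = 953/(272 - 14) = 953/258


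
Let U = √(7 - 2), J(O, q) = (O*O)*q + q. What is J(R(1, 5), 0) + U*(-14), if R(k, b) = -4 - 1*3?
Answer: -14*√5 ≈ -31.305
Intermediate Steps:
R(k, b) = -7 (R(k, b) = -4 - 3 = -7)
J(O, q) = q + q*O² (J(O, q) = O²*q + q = q*O² + q = q + q*O²)
U = √5 ≈ 2.2361
J(R(1, 5), 0) + U*(-14) = 0*(1 + (-7)²) + √5*(-14) = 0*(1 + 49) - 14*√5 = 0*50 - 14*√5 = 0 - 14*√5 = -14*√5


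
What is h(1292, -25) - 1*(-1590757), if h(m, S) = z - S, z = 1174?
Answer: 1591956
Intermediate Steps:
h(m, S) = 1174 - S
h(1292, -25) - 1*(-1590757) = (1174 - 1*(-25)) - 1*(-1590757) = (1174 + 25) + 1590757 = 1199 + 1590757 = 1591956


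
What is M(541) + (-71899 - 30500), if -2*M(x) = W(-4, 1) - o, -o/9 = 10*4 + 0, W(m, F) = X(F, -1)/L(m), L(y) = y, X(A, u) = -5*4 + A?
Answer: -820651/8 ≈ -1.0258e+5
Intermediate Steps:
X(A, u) = -20 + A
W(m, F) = (-20 + F)/m
o = -360 (o = -9*(10*4 + 0) = -9*(40 + 0) = -9*40 = -360)
M(x) = -1459/8 (M(x) = -((-20 + 1)/(-4) - 1*(-360))/2 = -(-1/4*(-19) + 360)/2 = -(19/4 + 360)/2 = -1/2*1459/4 = -1459/8)
M(541) + (-71899 - 30500) = -1459/8 + (-71899 - 30500) = -1459/8 - 102399 = -820651/8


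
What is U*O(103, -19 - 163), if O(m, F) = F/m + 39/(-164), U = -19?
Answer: 643435/16892 ≈ 38.091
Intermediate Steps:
O(m, F) = -39/164 + F/m (O(m, F) = F/m + 39*(-1/164) = F/m - 39/164 = -39/164 + F/m)
U*O(103, -19 - 163) = -19*(-39/164 + (-19 - 163)/103) = -19*(-39/164 - 182*1/103) = -19*(-39/164 - 182/103) = -19*(-33865/16892) = 643435/16892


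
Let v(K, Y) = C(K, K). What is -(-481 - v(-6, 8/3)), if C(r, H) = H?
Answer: 475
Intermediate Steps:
v(K, Y) = K
-(-481 - v(-6, 8/3)) = -(-481 - 1*(-6)) = -(-481 + 6) = -1*(-475) = 475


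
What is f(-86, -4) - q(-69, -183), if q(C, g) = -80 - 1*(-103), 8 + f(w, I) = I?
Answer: -35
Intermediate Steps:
f(w, I) = -8 + I
q(C, g) = 23 (q(C, g) = -80 + 103 = 23)
f(-86, -4) - q(-69, -183) = (-8 - 4) - 1*23 = -12 - 23 = -35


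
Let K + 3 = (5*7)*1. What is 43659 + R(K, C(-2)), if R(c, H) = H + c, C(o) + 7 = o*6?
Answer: 43672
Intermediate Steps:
K = 32 (K = -3 + (5*7)*1 = -3 + 35*1 = -3 + 35 = 32)
C(o) = -7 + 6*o (C(o) = -7 + o*6 = -7 + 6*o)
43659 + R(K, C(-2)) = 43659 + ((-7 + 6*(-2)) + 32) = 43659 + ((-7 - 12) + 32) = 43659 + (-19 + 32) = 43659 + 13 = 43672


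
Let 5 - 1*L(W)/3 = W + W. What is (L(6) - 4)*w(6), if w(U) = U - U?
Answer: 0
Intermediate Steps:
w(U) = 0
L(W) = 15 - 6*W (L(W) = 15 - 3*(W + W) = 15 - 6*W)
(L(6) - 4)*w(6) = ((15 - 6*6) - 4)*0 = ((15 - 36) - 4)*0 = (-21 - 4)*0 = -25*0 = 0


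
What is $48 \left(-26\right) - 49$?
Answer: $-1297$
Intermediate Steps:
$48 \left(-26\right) - 49 = -1248 - 49 = -1297$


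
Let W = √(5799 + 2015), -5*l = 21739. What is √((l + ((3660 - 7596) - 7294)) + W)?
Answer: √(-389445 + 25*√7814)/5 ≈ 124.46*I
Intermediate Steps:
l = -21739/5 (l = -⅕*21739 = -21739/5 ≈ -4347.8)
W = √7814 ≈ 88.397
√((l + ((3660 - 7596) - 7294)) + W) = √((-21739/5 + ((3660 - 7596) - 7294)) + √7814) = √((-21739/5 + (-3936 - 7294)) + √7814) = √((-21739/5 - 11230) + √7814) = √(-77889/5 + √7814)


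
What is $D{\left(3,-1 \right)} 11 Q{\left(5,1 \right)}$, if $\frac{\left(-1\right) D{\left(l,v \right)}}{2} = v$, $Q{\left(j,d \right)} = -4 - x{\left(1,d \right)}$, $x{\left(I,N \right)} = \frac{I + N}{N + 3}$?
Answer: $-99$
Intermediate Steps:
$x{\left(I,N \right)} = \frac{I + N}{3 + N}$
$Q{\left(j,d \right)} = -4 - \frac{1 + d}{3 + d}$
$D{\left(l,v \right)} = - 2 v$
$D{\left(3,-1 \right)} 11 Q{\left(5,1 \right)} = \left(-2\right) \left(-1\right) 11 \frac{-13 - 5}{3 + 1} = 2 \cdot 11 \frac{-13 - 5}{4} = 22 \cdot \frac{1}{4} \left(-18\right) = 22 \left(- \frac{9}{2}\right) = -99$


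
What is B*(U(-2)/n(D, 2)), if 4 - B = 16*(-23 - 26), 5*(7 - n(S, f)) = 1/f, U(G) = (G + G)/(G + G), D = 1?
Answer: 7880/69 ≈ 114.20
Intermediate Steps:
U(G) = 1 (U(G) = (2*G)/((2*G)) = (2*G)*(1/(2*G)) = 1)
n(S, f) = 7 - 1/(5*f)
B = 788 (B = 4 - 16*(-23 - 26) = 4 - 16*(-49) = 4 - 1*(-784) = 4 + 784 = 788)
B*(U(-2)/n(D, 2)) = 788*(1/(7 - 1/5/2)) = 788*(1/(7 - 1/5*1/2)) = 788*(1/(7 - 1/10)) = 788*(1/(69/10)) = 788*(1*(10/69)) = 788*(10/69) = 7880/69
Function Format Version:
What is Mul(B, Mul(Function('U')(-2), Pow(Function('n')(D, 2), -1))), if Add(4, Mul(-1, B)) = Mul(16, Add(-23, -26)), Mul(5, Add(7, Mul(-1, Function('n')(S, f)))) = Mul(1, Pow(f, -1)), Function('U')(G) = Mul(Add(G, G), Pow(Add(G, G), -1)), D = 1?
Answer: Rational(7880, 69) ≈ 114.20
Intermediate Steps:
Function('U')(G) = 1 (Function('U')(G) = Mul(Mul(2, G), Pow(Mul(2, G), -1)) = Mul(Mul(2, G), Mul(Rational(1, 2), Pow(G, -1))) = 1)
Function('n')(S, f) = Add(7, Mul(Rational(-1, 5), Pow(f, -1))) (Function('n')(S, f) = Add(7, Mul(Rational(-1, 5), Mul(1, Pow(f, -1)))) = Add(7, Mul(Rational(-1, 5), Pow(f, -1))))
B = 788 (B = Add(4, Mul(-1, Mul(16, Add(-23, -26)))) = Add(4, Mul(-1, Mul(16, -49))) = Add(4, Mul(-1, -784)) = Add(4, 784) = 788)
Mul(B, Mul(Function('U')(-2), Pow(Function('n')(D, 2), -1))) = Mul(788, Mul(1, Pow(Add(7, Mul(Rational(-1, 5), Pow(2, -1))), -1))) = Mul(788, Mul(1, Pow(Add(7, Mul(Rational(-1, 5), Rational(1, 2))), -1))) = Mul(788, Mul(1, Pow(Add(7, Rational(-1, 10)), -1))) = Mul(788, Mul(1, Pow(Rational(69, 10), -1))) = Mul(788, Mul(1, Rational(10, 69))) = Mul(788, Rational(10, 69)) = Rational(7880, 69)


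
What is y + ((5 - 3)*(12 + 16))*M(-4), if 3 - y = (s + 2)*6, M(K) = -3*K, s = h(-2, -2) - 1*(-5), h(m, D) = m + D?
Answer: 657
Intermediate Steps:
h(m, D) = D + m
s = 1 (s = (-2 - 2) - 1*(-5) = -4 + 5 = 1)
y = -15 (y = 3 - (1 + 2)*6 = 3 - 3*6 = 3 - 1*18 = 3 - 18 = -15)
y + ((5 - 3)*(12 + 16))*M(-4) = -15 + ((5 - 3)*(12 + 16))*(-3*(-4)) = -15 + (2*28)*12 = -15 + 56*12 = -15 + 672 = 657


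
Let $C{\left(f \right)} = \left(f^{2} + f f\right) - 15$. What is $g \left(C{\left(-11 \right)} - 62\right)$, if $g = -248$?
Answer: $-40920$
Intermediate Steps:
$C{\left(f \right)} = -15 + 2 f^{2}$ ($C{\left(f \right)} = \left(f^{2} + f^{2}\right) - 15 = 2 f^{2} - 15 = -15 + 2 f^{2}$)
$g \left(C{\left(-11 \right)} - 62\right) = - 248 \left(\left(-15 + 2 \left(-11\right)^{2}\right) - 62\right) = - 248 \left(\left(-15 + 2 \cdot 121\right) - 62\right) = - 248 \left(\left(-15 + 242\right) - 62\right) = - 248 \left(227 - 62\right) = \left(-248\right) 165 = -40920$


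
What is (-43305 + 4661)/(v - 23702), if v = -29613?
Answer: 38644/53315 ≈ 0.72482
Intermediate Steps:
(-43305 + 4661)/(v - 23702) = (-43305 + 4661)/(-29613 - 23702) = -38644/(-53315) = -38644*(-1/53315) = 38644/53315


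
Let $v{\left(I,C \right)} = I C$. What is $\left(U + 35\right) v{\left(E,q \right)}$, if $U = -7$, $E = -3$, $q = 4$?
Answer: $-336$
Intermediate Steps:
$v{\left(I,C \right)} = C I$
$\left(U + 35\right) v{\left(E,q \right)} = \left(-7 + 35\right) 4 \left(-3\right) = 28 \left(-12\right) = -336$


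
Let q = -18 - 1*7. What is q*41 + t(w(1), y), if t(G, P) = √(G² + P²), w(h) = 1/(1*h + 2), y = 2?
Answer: -1025 + √37/3 ≈ -1023.0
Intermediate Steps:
w(h) = 1/(2 + h) (w(h) = 1/(h + 2) = 1/(2 + h))
q = -25 (q = -18 - 7 = -25)
q*41 + t(w(1), y) = -25*41 + √((1/(2 + 1))² + 2²) = -1025 + √((1/3)² + 4) = -1025 + √((⅓)² + 4) = -1025 + √(⅑ + 4) = -1025 + √(37/9) = -1025 + √37/3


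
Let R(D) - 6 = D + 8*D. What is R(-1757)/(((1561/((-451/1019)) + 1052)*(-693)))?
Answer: -216029/23440347 ≈ -0.0092161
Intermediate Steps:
R(D) = 6 + 9*D (R(D) = 6 + (D + 8*D) = 6 + 9*D)
R(-1757)/(((1561/((-451/1019)) + 1052)*(-693))) = (6 + 9*(-1757))/(((1561/((-451/1019)) + 1052)*(-693))) = (6 - 15813)/(((1561/((-451*1/1019)) + 1052)*(-693))) = -15807*(-1/(693*(1561/(-451/1019) + 1052))) = -15807*(-1/(693*(1561*(-1019/451) + 1052))) = -15807*(-1/(693*(-1590659/451 + 1052))) = -15807/((-1116207/451*(-693))) = -15807/70321041/41 = -15807*41/70321041 = -216029/23440347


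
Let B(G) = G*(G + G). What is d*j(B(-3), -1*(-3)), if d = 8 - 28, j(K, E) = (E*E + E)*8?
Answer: -1920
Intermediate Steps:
B(G) = 2*G² (B(G) = G*(2*G) = 2*G²)
j(K, E) = 8*E + 8*E² (j(K, E) = (E² + E)*8 = (E + E²)*8 = 8*E + 8*E²)
d = -20
d*j(B(-3), -1*(-3)) = -160*(-1*(-3))*(1 - 1*(-3)) = -160*3*(1 + 3) = -160*3*4 = -20*96 = -1920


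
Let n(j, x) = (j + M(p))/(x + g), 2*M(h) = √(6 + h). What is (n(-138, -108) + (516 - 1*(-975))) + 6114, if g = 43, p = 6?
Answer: 494463/65 - √3/65 ≈ 7607.1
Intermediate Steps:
M(h) = √(6 + h)/2
n(j, x) = (j + √3)/(43 + x) (n(j, x) = (j + √(6 + 6)/2)/(x + 43) = (j + √12/2)/(43 + x) = (j + (2*√3)/2)/(43 + x) = (j + √3)/(43 + x))
(n(-138, -108) + (516 - 1*(-975))) + 6114 = ((-138 + √3)/(43 - 108) + (516 - 1*(-975))) + 6114 = ((-138 + √3)/(-65) + (516 + 975)) + 6114 = (-(-138 + √3)/65 + 1491) + 6114 = ((138/65 - √3/65) + 1491) + 6114 = (97053/65 - √3/65) + 6114 = 494463/65 - √3/65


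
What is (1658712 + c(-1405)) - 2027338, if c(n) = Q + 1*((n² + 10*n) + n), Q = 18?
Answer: 1589962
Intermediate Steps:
c(n) = 18 + n² + 11*n (c(n) = 18 + 1*((n² + 10*n) + n) = 18 + 1*(n² + 11*n) = 18 + (n² + 11*n) = 18 + n² + 11*n)
(1658712 + c(-1405)) - 2027338 = (1658712 + (18 + (-1405)² + 11*(-1405))) - 2027338 = (1658712 + (18 + 1974025 - 15455)) - 2027338 = (1658712 + 1958588) - 2027338 = 3617300 - 2027338 = 1589962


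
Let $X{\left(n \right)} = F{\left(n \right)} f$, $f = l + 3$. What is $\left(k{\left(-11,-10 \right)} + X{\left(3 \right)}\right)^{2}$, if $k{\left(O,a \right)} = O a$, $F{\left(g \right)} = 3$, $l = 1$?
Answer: $14884$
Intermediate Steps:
$f = 4$ ($f = 1 + 3 = 4$)
$X{\left(n \right)} = 12$ ($X{\left(n \right)} = 3 \cdot 4 = 12$)
$\left(k{\left(-11,-10 \right)} + X{\left(3 \right)}\right)^{2} = \left(\left(-11\right) \left(-10\right) + 12\right)^{2} = \left(110 + 12\right)^{2} = 122^{2} = 14884$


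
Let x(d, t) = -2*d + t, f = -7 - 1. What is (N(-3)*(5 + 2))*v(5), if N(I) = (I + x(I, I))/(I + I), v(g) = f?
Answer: 0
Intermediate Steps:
f = -8
x(d, t) = t - 2*d
v(g) = -8
N(I) = 0 (N(I) = (I + (I - 2*I))/(I + I) = (I - I)/((2*I)) = 0*(1/(2*I)) = 0)
(N(-3)*(5 + 2))*v(5) = (0*(5 + 2))*(-8) = (0*7)*(-8) = 0*(-8) = 0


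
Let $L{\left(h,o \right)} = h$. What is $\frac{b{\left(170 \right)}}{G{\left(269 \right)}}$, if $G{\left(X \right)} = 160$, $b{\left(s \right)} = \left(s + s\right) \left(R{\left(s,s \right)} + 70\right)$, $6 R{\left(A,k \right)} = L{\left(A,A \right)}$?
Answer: $\frac{5015}{24} \approx 208.96$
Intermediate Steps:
$R{\left(A,k \right)} = \frac{A}{6}$
$b{\left(s \right)} = 2 s \left(70 + \frac{s}{6}\right)$ ($b{\left(s \right)} = \left(s + s\right) \left(\frac{s}{6} + 70\right) = 2 s \left(70 + \frac{s}{6}\right)$)
$\frac{b{\left(170 \right)}}{G{\left(269 \right)}} = \frac{\frac{1}{3} \cdot 170 \left(420 + 170\right)}{160} = \frac{1}{3} \cdot 170 \cdot 590 \cdot \frac{1}{160} = \frac{100300}{3} \cdot \frac{1}{160} = \frac{5015}{24}$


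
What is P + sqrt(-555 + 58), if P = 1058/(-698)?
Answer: -529/349 + I*sqrt(497) ≈ -1.5158 + 22.293*I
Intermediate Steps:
P = -529/349 (P = 1058*(-1/698) = -529/349 ≈ -1.5158)
P + sqrt(-555 + 58) = -529/349 + sqrt(-555 + 58) = -529/349 + sqrt(-497) = -529/349 + I*sqrt(497)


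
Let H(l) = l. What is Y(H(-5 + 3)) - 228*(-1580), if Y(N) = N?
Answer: 360238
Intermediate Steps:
Y(H(-5 + 3)) - 228*(-1580) = (-5 + 3) - 228*(-1580) = -2 + 360240 = 360238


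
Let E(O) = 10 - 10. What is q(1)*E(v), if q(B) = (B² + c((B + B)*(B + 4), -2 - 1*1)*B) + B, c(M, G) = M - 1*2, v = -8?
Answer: 0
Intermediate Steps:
E(O) = 0
c(M, G) = -2 + M (c(M, G) = M - 2 = -2 + M)
q(B) = B + B² + B*(-2 + 2*B*(4 + B)) (q(B) = (B² + (-2 + (B + B)*(B + 4))*B) + B = (B² + (-2 + (2*B)*(4 + B))*B) + B = (B² + (-2 + 2*B*(4 + B))*B) + B = (B² + B*(-2 + 2*B*(4 + B))) + B = B + B² + B*(-2 + 2*B*(4 + B)))
q(1)*E(v) = (1*(-1 + 1 + 2*1*(4 + 1)))*0 = (1*(-1 + 1 + 2*1*5))*0 = (1*(-1 + 1 + 10))*0 = (1*10)*0 = 10*0 = 0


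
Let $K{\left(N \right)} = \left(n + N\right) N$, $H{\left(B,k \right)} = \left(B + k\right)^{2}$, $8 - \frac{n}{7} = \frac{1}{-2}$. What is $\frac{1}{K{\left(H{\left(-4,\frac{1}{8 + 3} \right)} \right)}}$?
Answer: $\frac{29282}{33461353} \approx 0.0008751$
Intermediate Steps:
$n = \frac{119}{2}$ ($n = 56 - \frac{7}{-2} = 56 - - \frac{7}{2} = 56 + \frac{7}{2} = \frac{119}{2} \approx 59.5$)
$K{\left(N \right)} = N \left(\frac{119}{2} + N\right)$ ($K{\left(N \right)} = \left(\frac{119}{2} + N\right) N = N \left(\frac{119}{2} + N\right)$)
$\frac{1}{K{\left(H{\left(-4,\frac{1}{8 + 3} \right)} \right)}} = \frac{1}{\frac{1}{2} \left(-4 + \frac{1}{8 + 3}\right)^{2} \left(119 + 2 \left(-4 + \frac{1}{8 + 3}\right)^{2}\right)} = \frac{1}{\frac{1}{2} \left(-4 + \frac{1}{11}\right)^{2} \left(119 + 2 \left(-4 + \frac{1}{11}\right)^{2}\right)} = \frac{1}{\frac{1}{2} \left(- \frac{43}{11}\right)^{2} \left(119 + 2 \left(- \frac{43}{11}\right)^{2}\right)} = \frac{1}{\frac{1}{2} \cdot \frac{1849}{121} \left(119 + 2 \cdot \frac{1849}{121}\right)} = \frac{1}{\frac{1}{2} \cdot \frac{1849}{121} \left(119 + \frac{3698}{121}\right)} = \frac{1}{\frac{1}{2} \cdot \frac{1849}{121} \cdot \frac{18097}{121}} = \frac{1}{\frac{33461353}{29282}} = \frac{29282}{33461353}$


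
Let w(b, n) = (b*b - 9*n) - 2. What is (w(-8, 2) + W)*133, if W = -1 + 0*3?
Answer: 5719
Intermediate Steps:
w(b, n) = -2 + b² - 9*n (w(b, n) = (b² - 9*n) - 2 = -2 + b² - 9*n)
W = -1 (W = -1 + 0 = -1)
(w(-8, 2) + W)*133 = ((-2 + (-8)² - 9*2) - 1)*133 = ((-2 + 64 - 18) - 1)*133 = (44 - 1)*133 = 43*133 = 5719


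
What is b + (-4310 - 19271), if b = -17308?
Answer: -40889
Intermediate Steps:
b + (-4310 - 19271) = -17308 + (-4310 - 19271) = -17308 - 23581 = -40889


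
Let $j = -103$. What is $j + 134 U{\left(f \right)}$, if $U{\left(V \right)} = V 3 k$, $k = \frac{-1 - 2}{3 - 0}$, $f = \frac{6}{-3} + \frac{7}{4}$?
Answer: $- \frac{5}{2} \approx -2.5$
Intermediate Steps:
$f = - \frac{1}{4}$ ($f = 6 \left(- \frac{1}{3}\right) + 7 \cdot \frac{1}{4} = -2 + \frac{7}{4} = - \frac{1}{4} \approx -0.25$)
$k = -1$ ($k = \frac{-1 - 2}{3 + 0} = - \frac{3}{3} = \left(-3\right) \frac{1}{3} = -1$)
$U{\left(V \right)} = - 3 V$ ($U{\left(V \right)} = V 3 \left(-1\right) = 3 V \left(-1\right) = - 3 V$)
$j + 134 U{\left(f \right)} = -103 + 134 \left(\left(-3\right) \left(- \frac{1}{4}\right)\right) = -103 + 134 \cdot \frac{3}{4} = -103 + \frac{201}{2} = - \frac{5}{2}$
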